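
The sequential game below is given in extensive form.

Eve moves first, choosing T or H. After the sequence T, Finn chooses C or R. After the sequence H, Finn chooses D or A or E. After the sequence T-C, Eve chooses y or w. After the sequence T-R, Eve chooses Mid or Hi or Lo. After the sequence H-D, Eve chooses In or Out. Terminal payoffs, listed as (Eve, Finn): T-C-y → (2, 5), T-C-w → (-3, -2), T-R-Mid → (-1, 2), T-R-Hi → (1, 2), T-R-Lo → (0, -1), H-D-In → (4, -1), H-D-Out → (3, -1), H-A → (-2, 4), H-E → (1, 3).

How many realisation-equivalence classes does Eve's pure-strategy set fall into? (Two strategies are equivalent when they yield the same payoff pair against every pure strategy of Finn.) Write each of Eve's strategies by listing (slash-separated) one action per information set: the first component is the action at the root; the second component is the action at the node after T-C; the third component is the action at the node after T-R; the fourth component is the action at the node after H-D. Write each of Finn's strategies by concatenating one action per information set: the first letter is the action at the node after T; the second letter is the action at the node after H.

Eve has 24 pure strategies: T/y/Mid/In, T/y/Mid/Out, T/y/Hi/In, T/y/Hi/Out, T/y/Lo/In, T/y/Lo/Out, T/w/Mid/In, T/w/Mid/Out, T/w/Hi/In, T/w/Hi/Out, T/w/Lo/In, T/w/Lo/Out, H/y/Mid/In, H/y/Mid/Out, H/y/Hi/In, H/y/Hi/Out, H/y/Lo/In, H/y/Lo/Out, H/w/Mid/In, H/w/Mid/Out, H/w/Hi/In, H/w/Hi/Out, H/w/Lo/In, H/w/Lo/Out. Columns: CD, CA, CE, RD, RA, RE.
{T/y/Mid/In, T/y/Mid/Out} → row (2,5) (2,5) (2,5) (-1,2) (-1,2) (-1,2)
{T/y/Hi/In, T/y/Hi/Out} → row (2,5) (2,5) (2,5) (1,2) (1,2) (1,2)
{T/y/Lo/In, T/y/Lo/Out} → row (2,5) (2,5) (2,5) (0,-1) (0,-1) (0,-1)
{T/w/Mid/In, T/w/Mid/Out} → row (-3,-2) (-3,-2) (-3,-2) (-1,2) (-1,2) (-1,2)
{T/w/Hi/In, T/w/Hi/Out} → row (-3,-2) (-3,-2) (-3,-2) (1,2) (1,2) (1,2)
{T/w/Lo/In, T/w/Lo/Out} → row (-3,-2) (-3,-2) (-3,-2) (0,-1) (0,-1) (0,-1)
{H/y/Mid/In, H/y/Hi/In, H/y/Lo/In, H/w/Mid/In, H/w/Hi/In, H/w/Lo/In} → row (4,-1) (-2,4) (1,3) (4,-1) (-2,4) (1,3)
{H/y/Mid/Out, H/y/Hi/Out, H/y/Lo/Out, H/w/Mid/Out, H/w/Hi/Out, H/w/Lo/Out} → row (3,-1) (-2,4) (1,3) (3,-1) (-2,4) (1,3)
That's 8 distinct rows out of 24 strategies.

8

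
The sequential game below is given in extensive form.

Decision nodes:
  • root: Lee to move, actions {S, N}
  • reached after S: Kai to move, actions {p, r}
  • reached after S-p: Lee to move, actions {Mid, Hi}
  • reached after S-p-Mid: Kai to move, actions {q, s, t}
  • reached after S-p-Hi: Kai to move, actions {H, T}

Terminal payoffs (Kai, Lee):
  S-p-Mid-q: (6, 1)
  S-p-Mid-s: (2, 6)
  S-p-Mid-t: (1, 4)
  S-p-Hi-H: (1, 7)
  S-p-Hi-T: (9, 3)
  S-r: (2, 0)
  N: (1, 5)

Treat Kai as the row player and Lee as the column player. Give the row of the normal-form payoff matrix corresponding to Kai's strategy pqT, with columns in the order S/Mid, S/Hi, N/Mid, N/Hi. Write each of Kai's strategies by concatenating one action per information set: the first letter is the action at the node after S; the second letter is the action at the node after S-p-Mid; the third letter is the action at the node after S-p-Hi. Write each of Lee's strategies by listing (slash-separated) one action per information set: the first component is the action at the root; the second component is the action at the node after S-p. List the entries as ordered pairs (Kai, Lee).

(6,1) (9,3) (1,5) (1,5)

vs S/Mid: Lee plays S → Kai plays p at [S] → Lee plays Mid at [S-p] → Kai plays q at [S-p-Mid] → (6, 1)
vs S/Hi: Lee plays S → Kai plays p at [S] → Lee plays Hi at [S-p] → Kai plays T at [S-p-Hi] → (9, 3)
vs N/Mid: Lee plays N → (1, 5)
vs N/Hi: Lee plays N → (1, 5)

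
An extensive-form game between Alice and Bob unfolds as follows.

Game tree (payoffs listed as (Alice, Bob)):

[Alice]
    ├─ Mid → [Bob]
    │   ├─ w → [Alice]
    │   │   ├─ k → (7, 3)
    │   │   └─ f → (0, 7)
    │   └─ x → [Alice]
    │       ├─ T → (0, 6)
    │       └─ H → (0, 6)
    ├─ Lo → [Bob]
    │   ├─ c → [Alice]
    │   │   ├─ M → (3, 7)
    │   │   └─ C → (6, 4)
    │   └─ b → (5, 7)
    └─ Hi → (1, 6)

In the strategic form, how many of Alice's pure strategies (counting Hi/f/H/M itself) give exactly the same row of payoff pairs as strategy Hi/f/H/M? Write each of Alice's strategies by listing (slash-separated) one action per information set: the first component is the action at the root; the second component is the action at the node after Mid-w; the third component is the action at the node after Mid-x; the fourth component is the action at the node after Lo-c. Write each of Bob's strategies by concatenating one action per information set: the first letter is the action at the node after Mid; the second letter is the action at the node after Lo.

8

Row for Hi/f/H/M (columns wc, wb, xc, xb): (1,6) (1,6) (1,6) (1,6).
Under Hi/f/H/M, Alice's choice at the node after Mid-w and at the node after Mid-x and at the node after Lo-c can never be reached regardless of what Bob does, so varying those choices leaves every outcome unchanged.
Holding the reachable choices fixed and varying the unreachable ones freely already gives 2 × 2 × 2 = 8 equivalent strategies.
No other strategy reproduces this row, so those 8 are the full class: Hi/k/T/M, Hi/k/T/C, Hi/k/H/M, Hi/k/H/C, Hi/f/T/M, Hi/f/T/C, Hi/f/H/M, Hi/f/H/C.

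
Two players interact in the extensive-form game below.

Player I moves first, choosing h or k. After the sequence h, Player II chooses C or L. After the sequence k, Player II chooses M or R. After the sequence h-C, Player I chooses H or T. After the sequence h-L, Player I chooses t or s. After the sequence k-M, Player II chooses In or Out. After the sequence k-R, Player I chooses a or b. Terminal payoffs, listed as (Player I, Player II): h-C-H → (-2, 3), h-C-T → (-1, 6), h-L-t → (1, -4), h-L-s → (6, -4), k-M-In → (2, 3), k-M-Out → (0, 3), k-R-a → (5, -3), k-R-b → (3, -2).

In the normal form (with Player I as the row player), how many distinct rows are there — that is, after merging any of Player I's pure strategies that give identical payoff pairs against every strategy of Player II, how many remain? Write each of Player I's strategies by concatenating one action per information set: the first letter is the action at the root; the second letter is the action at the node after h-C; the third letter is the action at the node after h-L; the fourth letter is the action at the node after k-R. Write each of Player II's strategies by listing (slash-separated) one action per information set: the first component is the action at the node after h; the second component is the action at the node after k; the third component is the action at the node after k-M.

6

Player I has 16 pure strategies: hHta, hHtb, hHsa, hHsb, hTta, hTtb, hTsa, hTsb, kHta, kHtb, kHsa, kHsb, kTta, kTtb, kTsa, kTsb. Columns: C/M/In, C/M/Out, C/R/In, C/R/Out, L/M/In, L/M/Out, L/R/In, L/R/Out.
{hHta, hHtb} → row (-2,3) (-2,3) (-2,3) (-2,3) (1,-4) (1,-4) (1,-4) (1,-4)
{hHsa, hHsb} → row (-2,3) (-2,3) (-2,3) (-2,3) (6,-4) (6,-4) (6,-4) (6,-4)
{hTta, hTtb} → row (-1,6) (-1,6) (-1,6) (-1,6) (1,-4) (1,-4) (1,-4) (1,-4)
{hTsa, hTsb} → row (-1,6) (-1,6) (-1,6) (-1,6) (6,-4) (6,-4) (6,-4) (6,-4)
{kHta, kHsa, kTta, kTsa} → row (2,3) (0,3) (5,-3) (5,-3) (2,3) (0,3) (5,-3) (5,-3)
{kHtb, kHsb, kTtb, kTsb} → row (2,3) (0,3) (3,-2) (3,-2) (2,3) (0,3) (3,-2) (3,-2)
That's 6 distinct rows out of 16 strategies.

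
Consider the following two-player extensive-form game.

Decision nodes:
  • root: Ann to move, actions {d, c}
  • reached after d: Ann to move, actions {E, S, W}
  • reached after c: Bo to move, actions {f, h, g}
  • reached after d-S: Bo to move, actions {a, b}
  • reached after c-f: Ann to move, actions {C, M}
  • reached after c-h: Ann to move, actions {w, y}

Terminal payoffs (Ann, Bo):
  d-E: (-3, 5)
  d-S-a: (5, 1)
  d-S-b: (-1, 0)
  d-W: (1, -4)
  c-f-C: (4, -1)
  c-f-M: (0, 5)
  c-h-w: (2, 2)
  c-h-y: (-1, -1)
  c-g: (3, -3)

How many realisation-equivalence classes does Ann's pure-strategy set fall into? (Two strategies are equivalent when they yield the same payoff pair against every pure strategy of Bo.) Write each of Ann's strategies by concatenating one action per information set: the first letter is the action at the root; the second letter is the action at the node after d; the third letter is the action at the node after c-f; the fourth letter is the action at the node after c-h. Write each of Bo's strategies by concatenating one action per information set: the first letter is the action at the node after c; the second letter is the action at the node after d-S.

7

Ann has 24 pure strategies: dECw, dECy, dEMw, dEMy, dSCw, dSCy, dSMw, dSMy, dWCw, dWCy, dWMw, dWMy, cECw, cECy, cEMw, cEMy, cSCw, cSCy, cSMw, cSMy, cWCw, cWCy, cWMw, cWMy. Columns: fa, fb, ha, hb, ga, gb.
{dECw, dECy, dEMw, dEMy} → row (-3,5) (-3,5) (-3,5) (-3,5) (-3,5) (-3,5)
{dSCw, dSCy, dSMw, dSMy} → row (5,1) (-1,0) (5,1) (-1,0) (5,1) (-1,0)
{dWCw, dWCy, dWMw, dWMy} → row (1,-4) (1,-4) (1,-4) (1,-4) (1,-4) (1,-4)
{cECw, cSCw, cWCw} → row (4,-1) (4,-1) (2,2) (2,2) (3,-3) (3,-3)
{cECy, cSCy, cWCy} → row (4,-1) (4,-1) (-1,-1) (-1,-1) (3,-3) (3,-3)
{cEMw, cSMw, cWMw} → row (0,5) (0,5) (2,2) (2,2) (3,-3) (3,-3)
{cEMy, cSMy, cWMy} → row (0,5) (0,5) (-1,-1) (-1,-1) (3,-3) (3,-3)
That's 7 distinct rows out of 24 strategies.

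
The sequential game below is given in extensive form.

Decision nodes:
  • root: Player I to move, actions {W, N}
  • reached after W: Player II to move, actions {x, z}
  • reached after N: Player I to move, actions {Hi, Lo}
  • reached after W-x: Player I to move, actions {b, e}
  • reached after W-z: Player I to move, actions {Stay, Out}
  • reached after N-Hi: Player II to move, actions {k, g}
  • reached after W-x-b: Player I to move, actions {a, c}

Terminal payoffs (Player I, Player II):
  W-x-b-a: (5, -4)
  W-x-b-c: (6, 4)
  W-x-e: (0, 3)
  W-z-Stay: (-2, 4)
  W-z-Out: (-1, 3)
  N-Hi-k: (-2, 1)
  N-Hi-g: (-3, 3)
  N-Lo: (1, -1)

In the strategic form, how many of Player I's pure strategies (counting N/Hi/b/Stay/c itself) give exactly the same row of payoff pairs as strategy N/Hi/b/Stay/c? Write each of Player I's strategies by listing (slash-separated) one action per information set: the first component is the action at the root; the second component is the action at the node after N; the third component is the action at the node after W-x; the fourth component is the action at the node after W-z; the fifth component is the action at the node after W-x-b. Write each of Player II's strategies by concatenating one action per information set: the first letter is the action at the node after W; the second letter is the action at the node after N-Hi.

8

Row for N/Hi/b/Stay/c (columns xk, xg, zk, zg): (-2,1) (-3,3) (-2,1) (-3,3).
Under N/Hi/b/Stay/c, Player I's choice at the node after W-x and at the node after W-z and at the node after W-x-b can never be reached regardless of what Player II does, so varying those choices leaves every outcome unchanged.
Holding the reachable choices fixed and varying the unreachable ones freely already gives 2 × 2 × 2 = 8 equivalent strategies.
No other strategy reproduces this row, so those 8 are the full class: N/Hi/b/Stay/a, N/Hi/b/Stay/c, N/Hi/b/Out/a, N/Hi/b/Out/c, N/Hi/e/Stay/a, N/Hi/e/Stay/c, N/Hi/e/Out/a, N/Hi/e/Out/c.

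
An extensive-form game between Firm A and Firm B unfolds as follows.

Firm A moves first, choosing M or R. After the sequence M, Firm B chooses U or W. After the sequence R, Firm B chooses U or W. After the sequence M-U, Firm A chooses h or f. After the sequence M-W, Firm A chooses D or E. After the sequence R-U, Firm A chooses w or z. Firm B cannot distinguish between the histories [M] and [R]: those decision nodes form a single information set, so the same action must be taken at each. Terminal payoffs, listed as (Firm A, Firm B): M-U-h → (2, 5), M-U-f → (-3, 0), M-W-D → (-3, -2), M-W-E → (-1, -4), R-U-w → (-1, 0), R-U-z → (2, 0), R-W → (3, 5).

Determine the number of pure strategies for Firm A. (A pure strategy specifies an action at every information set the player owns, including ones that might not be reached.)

Firm A owns the root with actions {M, R} — two choices.
Firm A owns the node after M-U with actions {h, f} — two choices.
Firm A owns the node after M-W with actions {D, E} — two choices.
Firm A owns the node after R-U with actions {w, z} — two choices.
A pure strategy fixes one action at each information set independently, so the count is the product 2 × 2 × 2 × 2 = 16.
(For reference, Firm B has 2 pure strategies, giving a 16×2 normal-form matrix.)

16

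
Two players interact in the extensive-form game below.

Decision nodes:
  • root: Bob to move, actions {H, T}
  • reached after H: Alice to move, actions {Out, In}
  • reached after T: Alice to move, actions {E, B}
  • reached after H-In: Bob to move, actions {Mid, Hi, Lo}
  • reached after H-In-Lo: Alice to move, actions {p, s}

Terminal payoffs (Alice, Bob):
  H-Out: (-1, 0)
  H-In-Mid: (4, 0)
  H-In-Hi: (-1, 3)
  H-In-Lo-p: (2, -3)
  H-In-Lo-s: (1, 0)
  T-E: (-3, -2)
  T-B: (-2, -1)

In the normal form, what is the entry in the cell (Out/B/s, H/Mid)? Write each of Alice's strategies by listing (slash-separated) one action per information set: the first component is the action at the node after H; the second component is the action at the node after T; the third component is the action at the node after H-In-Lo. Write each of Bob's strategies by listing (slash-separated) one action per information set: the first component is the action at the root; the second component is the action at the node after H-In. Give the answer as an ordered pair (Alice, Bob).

(-1, 0)

Trace the play path from the root:
  Bob plays H
  Alice plays Out at [H]
→ terminal payoff (-1, 0).
(Alice's choice at the node after T is never reached on this path, so it doesn't affect the outcome.)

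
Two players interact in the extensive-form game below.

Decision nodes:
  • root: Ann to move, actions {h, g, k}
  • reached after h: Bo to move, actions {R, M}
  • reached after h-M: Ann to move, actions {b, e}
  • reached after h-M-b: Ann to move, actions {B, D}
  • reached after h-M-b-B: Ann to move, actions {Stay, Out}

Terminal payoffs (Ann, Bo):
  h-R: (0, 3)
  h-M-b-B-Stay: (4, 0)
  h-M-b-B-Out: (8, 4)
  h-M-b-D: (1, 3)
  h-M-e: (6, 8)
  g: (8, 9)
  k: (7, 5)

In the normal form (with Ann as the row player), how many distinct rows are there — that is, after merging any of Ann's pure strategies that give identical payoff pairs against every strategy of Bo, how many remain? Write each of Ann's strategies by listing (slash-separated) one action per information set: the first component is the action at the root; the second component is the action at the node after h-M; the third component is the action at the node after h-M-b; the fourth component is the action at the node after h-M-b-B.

Ann has 24 pure strategies: h/b/B/Stay, h/b/B/Out, h/b/D/Stay, h/b/D/Out, h/e/B/Stay, h/e/B/Out, h/e/D/Stay, h/e/D/Out, g/b/B/Stay, g/b/B/Out, g/b/D/Stay, g/b/D/Out, g/e/B/Stay, g/e/B/Out, g/e/D/Stay, g/e/D/Out, k/b/B/Stay, k/b/B/Out, k/b/D/Stay, k/b/D/Out, k/e/B/Stay, k/e/B/Out, k/e/D/Stay, k/e/D/Out. Columns: R, M.
{h/b/B/Stay} → row (0,3) (4,0)
{h/b/B/Out} → row (0,3) (8,4)
{h/b/D/Stay, h/b/D/Out} → row (0,3) (1,3)
{h/e/B/Stay, h/e/B/Out, h/e/D/Stay, h/e/D/Out} → row (0,3) (6,8)
{g/b/B/Stay, g/b/B/Out, g/b/D/Stay, g/b/D/Out, g/e/B/Stay, g/e/B/Out, g/e/D/Stay, g/e/D/Out} → row (8,9) (8,9)
{k/b/B/Stay, k/b/B/Out, k/b/D/Stay, k/b/D/Out, k/e/B/Stay, k/e/B/Out, k/e/D/Stay, k/e/D/Out} → row (7,5) (7,5)
That's 6 distinct rows out of 24 strategies.

6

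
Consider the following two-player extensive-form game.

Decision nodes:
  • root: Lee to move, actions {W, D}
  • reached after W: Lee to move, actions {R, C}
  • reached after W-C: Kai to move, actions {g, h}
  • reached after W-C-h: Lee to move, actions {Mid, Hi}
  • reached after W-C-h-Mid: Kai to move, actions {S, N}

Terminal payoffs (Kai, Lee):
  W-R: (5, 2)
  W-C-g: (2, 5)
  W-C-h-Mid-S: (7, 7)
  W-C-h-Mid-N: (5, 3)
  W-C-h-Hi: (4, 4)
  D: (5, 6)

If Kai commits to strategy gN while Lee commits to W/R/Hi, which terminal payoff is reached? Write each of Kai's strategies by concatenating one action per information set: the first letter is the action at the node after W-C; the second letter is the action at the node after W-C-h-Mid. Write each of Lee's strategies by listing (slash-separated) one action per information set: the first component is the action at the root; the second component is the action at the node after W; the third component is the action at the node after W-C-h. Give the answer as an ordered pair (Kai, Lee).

Trace the play path from the root:
  Lee plays W
  Lee plays R at [W]
→ terminal payoff (5, 2).
(Kai's choice at the node after W-C is never reached on this path, so it doesn't affect the outcome.)

(5, 2)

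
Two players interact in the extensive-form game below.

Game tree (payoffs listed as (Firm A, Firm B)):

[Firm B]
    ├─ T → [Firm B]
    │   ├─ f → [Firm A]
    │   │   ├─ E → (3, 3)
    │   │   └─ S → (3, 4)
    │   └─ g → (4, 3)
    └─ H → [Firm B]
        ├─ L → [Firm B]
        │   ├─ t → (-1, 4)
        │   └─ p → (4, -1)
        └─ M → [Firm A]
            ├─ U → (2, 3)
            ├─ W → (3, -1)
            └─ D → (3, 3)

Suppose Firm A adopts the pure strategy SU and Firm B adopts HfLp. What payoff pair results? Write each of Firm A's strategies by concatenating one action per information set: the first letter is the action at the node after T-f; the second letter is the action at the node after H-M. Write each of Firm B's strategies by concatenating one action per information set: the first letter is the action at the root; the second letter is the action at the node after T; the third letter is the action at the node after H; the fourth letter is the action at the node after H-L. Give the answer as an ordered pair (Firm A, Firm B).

(4, -1)

Trace the play path from the root:
  Firm B plays H
  Firm B plays L at [H]
  Firm B plays p at [H-L]
→ terminal payoff (4, -1).
(Firm A's choice at the node after T-f is never reached on this path, so it doesn't affect the outcome.)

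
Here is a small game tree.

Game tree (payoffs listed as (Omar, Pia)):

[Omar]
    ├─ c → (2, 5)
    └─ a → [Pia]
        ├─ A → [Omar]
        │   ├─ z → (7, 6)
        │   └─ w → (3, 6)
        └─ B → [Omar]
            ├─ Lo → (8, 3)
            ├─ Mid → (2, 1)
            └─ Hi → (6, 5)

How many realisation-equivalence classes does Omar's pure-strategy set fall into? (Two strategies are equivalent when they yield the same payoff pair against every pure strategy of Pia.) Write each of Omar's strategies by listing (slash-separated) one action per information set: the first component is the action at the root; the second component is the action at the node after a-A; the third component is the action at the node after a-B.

7

Omar has 12 pure strategies: c/z/Lo, c/z/Mid, c/z/Hi, c/w/Lo, c/w/Mid, c/w/Hi, a/z/Lo, a/z/Mid, a/z/Hi, a/w/Lo, a/w/Mid, a/w/Hi. Columns: A, B.
{c/z/Lo, c/z/Mid, c/z/Hi, c/w/Lo, c/w/Mid, c/w/Hi} → row (2,5) (2,5)
{a/z/Lo} → row (7,6) (8,3)
{a/z/Mid} → row (7,6) (2,1)
{a/z/Hi} → row (7,6) (6,5)
{a/w/Lo} → row (3,6) (8,3)
{a/w/Mid} → row (3,6) (2,1)
{a/w/Hi} → row (3,6) (6,5)
That's 7 distinct rows out of 12 strategies.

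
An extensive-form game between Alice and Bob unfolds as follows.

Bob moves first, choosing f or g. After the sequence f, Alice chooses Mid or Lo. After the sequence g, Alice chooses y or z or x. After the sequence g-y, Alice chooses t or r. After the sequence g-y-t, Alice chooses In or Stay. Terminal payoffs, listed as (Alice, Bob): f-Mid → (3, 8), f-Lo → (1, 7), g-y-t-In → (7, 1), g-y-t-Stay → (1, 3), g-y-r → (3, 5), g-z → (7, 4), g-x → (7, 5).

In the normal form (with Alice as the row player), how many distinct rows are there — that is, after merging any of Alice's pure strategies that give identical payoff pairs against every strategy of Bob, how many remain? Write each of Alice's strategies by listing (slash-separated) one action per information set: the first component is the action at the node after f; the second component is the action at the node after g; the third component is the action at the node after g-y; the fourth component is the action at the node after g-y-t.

Alice has 24 pure strategies: Mid/y/t/In, Mid/y/t/Stay, Mid/y/r/In, Mid/y/r/Stay, Mid/z/t/In, Mid/z/t/Stay, Mid/z/r/In, Mid/z/r/Stay, Mid/x/t/In, Mid/x/t/Stay, Mid/x/r/In, Mid/x/r/Stay, Lo/y/t/In, Lo/y/t/Stay, Lo/y/r/In, Lo/y/r/Stay, Lo/z/t/In, Lo/z/t/Stay, Lo/z/r/In, Lo/z/r/Stay, Lo/x/t/In, Lo/x/t/Stay, Lo/x/r/In, Lo/x/r/Stay. Columns: f, g.
{Mid/y/t/In} → row (3,8) (7,1)
{Mid/y/t/Stay} → row (3,8) (1,3)
{Mid/y/r/In, Mid/y/r/Stay} → row (3,8) (3,5)
{Mid/z/t/In, Mid/z/t/Stay, Mid/z/r/In, Mid/z/r/Stay} → row (3,8) (7,4)
{Mid/x/t/In, Mid/x/t/Stay, Mid/x/r/In, Mid/x/r/Stay} → row (3,8) (7,5)
{Lo/y/t/In} → row (1,7) (7,1)
{Lo/y/t/Stay} → row (1,7) (1,3)
{Lo/y/r/In, Lo/y/r/Stay} → row (1,7) (3,5)
{Lo/z/t/In, Lo/z/t/Stay, Lo/z/r/In, Lo/z/r/Stay} → row (1,7) (7,4)
{Lo/x/t/In, Lo/x/t/Stay, Lo/x/r/In, Lo/x/r/Stay} → row (1,7) (7,5)
That's 10 distinct rows out of 24 strategies.

10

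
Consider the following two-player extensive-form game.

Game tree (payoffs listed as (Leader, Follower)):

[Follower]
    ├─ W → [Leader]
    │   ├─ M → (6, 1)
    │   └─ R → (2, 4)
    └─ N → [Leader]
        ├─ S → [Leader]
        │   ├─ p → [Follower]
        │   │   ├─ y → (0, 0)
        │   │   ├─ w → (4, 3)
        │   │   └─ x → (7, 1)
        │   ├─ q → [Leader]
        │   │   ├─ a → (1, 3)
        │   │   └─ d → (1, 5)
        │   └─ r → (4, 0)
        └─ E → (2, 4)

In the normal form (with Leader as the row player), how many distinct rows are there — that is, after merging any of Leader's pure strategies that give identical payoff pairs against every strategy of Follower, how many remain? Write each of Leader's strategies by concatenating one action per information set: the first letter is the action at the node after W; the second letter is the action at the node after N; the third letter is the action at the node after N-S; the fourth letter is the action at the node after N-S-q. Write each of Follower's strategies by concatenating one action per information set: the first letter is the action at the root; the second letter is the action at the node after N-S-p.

10

Leader has 24 pure strategies: MSpa, MSpd, MSqa, MSqd, MSra, MSrd, MEpa, MEpd, MEqa, MEqd, MEra, MErd, RSpa, RSpd, RSqa, RSqd, RSra, RSrd, REpa, REpd, REqa, REqd, REra, RErd. Columns: Wy, Ww, Wx, Ny, Nw, Nx.
{MSpa, MSpd} → row (6,1) (6,1) (6,1) (0,0) (4,3) (7,1)
{MSqa} → row (6,1) (6,1) (6,1) (1,3) (1,3) (1,3)
{MSqd} → row (6,1) (6,1) (6,1) (1,5) (1,5) (1,5)
{MSra, MSrd} → row (6,1) (6,1) (6,1) (4,0) (4,0) (4,0)
{MEpa, MEpd, MEqa, MEqd, MEra, MErd} → row (6,1) (6,1) (6,1) (2,4) (2,4) (2,4)
{RSpa, RSpd} → row (2,4) (2,4) (2,4) (0,0) (4,3) (7,1)
{RSqa} → row (2,4) (2,4) (2,4) (1,3) (1,3) (1,3)
{RSqd} → row (2,4) (2,4) (2,4) (1,5) (1,5) (1,5)
{RSra, RSrd} → row (2,4) (2,4) (2,4) (4,0) (4,0) (4,0)
{REpa, REpd, REqa, REqd, REra, RErd} → row (2,4) (2,4) (2,4) (2,4) (2,4) (2,4)
That's 10 distinct rows out of 24 strategies.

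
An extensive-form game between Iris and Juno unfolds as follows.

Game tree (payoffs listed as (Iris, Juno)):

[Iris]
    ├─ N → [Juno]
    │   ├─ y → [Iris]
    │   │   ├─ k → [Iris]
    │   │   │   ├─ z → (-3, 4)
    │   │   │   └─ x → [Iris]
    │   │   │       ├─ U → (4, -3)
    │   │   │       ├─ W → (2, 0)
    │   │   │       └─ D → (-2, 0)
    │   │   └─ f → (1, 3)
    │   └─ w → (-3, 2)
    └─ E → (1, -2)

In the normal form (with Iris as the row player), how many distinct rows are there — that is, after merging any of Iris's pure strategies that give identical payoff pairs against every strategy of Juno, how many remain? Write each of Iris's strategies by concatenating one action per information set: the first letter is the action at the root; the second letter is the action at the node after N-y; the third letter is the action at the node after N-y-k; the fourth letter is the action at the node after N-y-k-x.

6

Iris has 24 pure strategies: NkzU, NkzW, NkzD, NkxU, NkxW, NkxD, NfzU, NfzW, NfzD, NfxU, NfxW, NfxD, EkzU, EkzW, EkzD, EkxU, EkxW, EkxD, EfzU, EfzW, EfzD, EfxU, EfxW, EfxD. Columns: y, w.
{NkzU, NkzW, NkzD} → row (-3,4) (-3,2)
{NkxU} → row (4,-3) (-3,2)
{NkxW} → row (2,0) (-3,2)
{NkxD} → row (-2,0) (-3,2)
{NfzU, NfzW, NfzD, NfxU, NfxW, NfxD} → row (1,3) (-3,2)
{EkzU, EkzW, EkzD, EkxU, EkxW, EkxD, EfzU, EfzW, EfzD, EfxU, EfxW, EfxD} → row (1,-2) (1,-2)
That's 6 distinct rows out of 24 strategies.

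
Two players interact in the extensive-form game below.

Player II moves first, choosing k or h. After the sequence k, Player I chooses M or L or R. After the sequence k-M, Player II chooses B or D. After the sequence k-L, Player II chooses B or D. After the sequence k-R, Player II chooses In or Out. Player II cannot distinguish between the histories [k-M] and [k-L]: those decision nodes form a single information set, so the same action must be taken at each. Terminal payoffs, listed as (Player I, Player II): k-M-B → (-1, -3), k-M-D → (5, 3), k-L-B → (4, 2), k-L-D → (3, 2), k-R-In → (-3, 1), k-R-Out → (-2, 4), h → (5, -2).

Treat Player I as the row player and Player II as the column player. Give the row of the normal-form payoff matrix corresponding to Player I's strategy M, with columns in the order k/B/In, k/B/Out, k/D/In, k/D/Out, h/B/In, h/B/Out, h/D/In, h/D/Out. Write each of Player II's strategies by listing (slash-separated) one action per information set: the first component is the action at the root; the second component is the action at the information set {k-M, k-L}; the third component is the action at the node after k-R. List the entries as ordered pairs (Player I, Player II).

(-1,-3) (-1,-3) (5,3) (5,3) (5,-2) (5,-2) (5,-2) (5,-2)

vs k/B/In: Player II plays k → Player I plays M at [k] → Player II plays B at [k-M] → (-1, -3)
vs k/B/Out: Player II plays k → Player I plays M at [k] → Player II plays B at [k-M] → (-1, -3)
vs k/D/In: Player II plays k → Player I plays M at [k] → Player II plays D at [k-M] → (5, 3)
vs k/D/Out: Player II plays k → Player I plays M at [k] → Player II plays D at [k-M] → (5, 3)
vs h/B/In: Player II plays h → (5, -2)
vs h/B/Out: Player II plays h → (5, -2)
vs h/D/In: Player II plays h → (5, -2)
vs h/D/Out: Player II plays h → (5, -2)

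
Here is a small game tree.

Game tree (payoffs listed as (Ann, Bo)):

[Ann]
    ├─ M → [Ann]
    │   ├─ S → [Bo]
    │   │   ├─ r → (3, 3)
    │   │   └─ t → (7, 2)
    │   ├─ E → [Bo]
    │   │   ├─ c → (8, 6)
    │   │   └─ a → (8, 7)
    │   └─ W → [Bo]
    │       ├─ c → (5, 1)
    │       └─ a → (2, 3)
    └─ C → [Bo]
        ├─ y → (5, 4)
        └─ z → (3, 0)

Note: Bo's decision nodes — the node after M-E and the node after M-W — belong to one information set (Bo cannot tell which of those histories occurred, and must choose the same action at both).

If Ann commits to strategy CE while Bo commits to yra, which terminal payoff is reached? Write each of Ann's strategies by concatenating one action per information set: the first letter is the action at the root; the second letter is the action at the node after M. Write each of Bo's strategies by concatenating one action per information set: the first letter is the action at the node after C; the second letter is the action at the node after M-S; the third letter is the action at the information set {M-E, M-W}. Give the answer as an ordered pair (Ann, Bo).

Trace the play path from the root:
  Ann plays C
  Bo plays y at [C]
→ terminal payoff (5, 4).
(Ann's choice at the node after M is never reached on this path, so it doesn't affect the outcome.)

(5, 4)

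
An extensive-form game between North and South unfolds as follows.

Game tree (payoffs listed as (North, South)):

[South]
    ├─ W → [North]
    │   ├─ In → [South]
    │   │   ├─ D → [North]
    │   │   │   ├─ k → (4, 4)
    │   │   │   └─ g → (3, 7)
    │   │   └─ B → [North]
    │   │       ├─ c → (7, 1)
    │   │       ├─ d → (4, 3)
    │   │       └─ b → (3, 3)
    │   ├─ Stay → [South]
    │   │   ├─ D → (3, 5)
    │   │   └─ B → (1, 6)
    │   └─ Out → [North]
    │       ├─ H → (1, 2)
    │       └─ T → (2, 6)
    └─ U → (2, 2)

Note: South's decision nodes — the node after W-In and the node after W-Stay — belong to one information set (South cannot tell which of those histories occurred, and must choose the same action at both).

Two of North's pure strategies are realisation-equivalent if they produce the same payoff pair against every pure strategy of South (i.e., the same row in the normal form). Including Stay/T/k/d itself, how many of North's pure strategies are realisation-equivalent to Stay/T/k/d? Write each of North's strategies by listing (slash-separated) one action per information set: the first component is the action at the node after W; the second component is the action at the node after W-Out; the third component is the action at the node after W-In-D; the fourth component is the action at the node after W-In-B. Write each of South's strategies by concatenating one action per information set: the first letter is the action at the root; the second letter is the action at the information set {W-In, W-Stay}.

12

Row for Stay/T/k/d (columns WD, WB, UD, UB): (3,5) (1,6) (2,2) (2,2).
Under Stay/T/k/d, North's choice at the node after W-Out and at the node after W-In-D and at the node after W-In-B can never be reached regardless of what South does, so varying those choices leaves every outcome unchanged.
Holding the reachable choices fixed and varying the unreachable ones freely already gives 2 × 2 × 3 = 12 equivalent strategies.
No other strategy reproduces this row, so those 12 are the full class: Stay/H/k/c, Stay/H/k/d, Stay/H/k/b, Stay/H/g/c, Stay/H/g/d, Stay/H/g/b, Stay/T/k/c, Stay/T/k/d, Stay/T/k/b, Stay/T/g/c, Stay/T/g/d, Stay/T/g/b.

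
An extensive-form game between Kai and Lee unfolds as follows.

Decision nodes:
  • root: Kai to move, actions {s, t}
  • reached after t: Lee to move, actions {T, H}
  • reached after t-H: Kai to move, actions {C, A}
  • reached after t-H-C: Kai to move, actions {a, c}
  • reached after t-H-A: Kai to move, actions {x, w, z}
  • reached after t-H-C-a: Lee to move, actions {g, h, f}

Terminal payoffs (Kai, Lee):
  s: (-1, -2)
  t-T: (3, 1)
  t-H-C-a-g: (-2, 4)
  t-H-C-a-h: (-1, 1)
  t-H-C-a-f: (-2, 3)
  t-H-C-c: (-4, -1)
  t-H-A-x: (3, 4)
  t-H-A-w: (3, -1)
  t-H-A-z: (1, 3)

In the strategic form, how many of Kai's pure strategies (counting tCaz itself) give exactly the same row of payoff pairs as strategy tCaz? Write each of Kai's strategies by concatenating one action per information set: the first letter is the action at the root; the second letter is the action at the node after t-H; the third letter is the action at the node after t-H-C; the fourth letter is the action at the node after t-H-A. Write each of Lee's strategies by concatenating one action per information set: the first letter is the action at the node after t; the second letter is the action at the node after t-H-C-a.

Row for tCaz (columns Tg, Th, Tf, Hg, Hh, Hf): (3,1) (3,1) (3,1) (-2,4) (-1,1) (-2,3).
Under tCaz, Kai's choice at the node after t-H-A can never be reached regardless of what Lee does, so varying those choices leaves every outcome unchanged.
Holding the reachable choices fixed and varying the unreachable one freely already gives 3 equivalent strategies.
No other strategy reproduces this row, so those 3 are the full class: tCax, tCaw, tCaz.

3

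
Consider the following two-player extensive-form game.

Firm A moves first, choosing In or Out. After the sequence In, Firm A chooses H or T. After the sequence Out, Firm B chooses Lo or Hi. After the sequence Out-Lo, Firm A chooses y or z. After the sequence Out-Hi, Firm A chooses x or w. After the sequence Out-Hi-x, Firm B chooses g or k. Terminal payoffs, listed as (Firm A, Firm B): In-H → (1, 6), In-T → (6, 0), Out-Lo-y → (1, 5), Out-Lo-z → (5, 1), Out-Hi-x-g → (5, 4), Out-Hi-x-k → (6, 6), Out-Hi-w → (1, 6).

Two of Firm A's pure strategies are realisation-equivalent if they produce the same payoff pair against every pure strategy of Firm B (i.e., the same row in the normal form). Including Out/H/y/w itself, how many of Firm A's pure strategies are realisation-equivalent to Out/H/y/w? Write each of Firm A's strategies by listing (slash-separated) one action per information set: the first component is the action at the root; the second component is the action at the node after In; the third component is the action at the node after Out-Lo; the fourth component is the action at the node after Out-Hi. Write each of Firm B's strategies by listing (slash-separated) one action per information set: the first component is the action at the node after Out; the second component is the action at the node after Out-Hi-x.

Row for Out/H/y/w (columns Lo/g, Lo/k, Hi/g, Hi/k): (1,5) (1,5) (1,6) (1,6).
Under Out/H/y/w, Firm A's choice at the node after In can never be reached regardless of what Firm B does, so varying those choices leaves every outcome unchanged.
Holding the reachable choices fixed and varying the unreachable one freely already gives 2 equivalent strategies.
No other strategy reproduces this row, so those 2 are the full class: Out/H/y/w, Out/T/y/w.

2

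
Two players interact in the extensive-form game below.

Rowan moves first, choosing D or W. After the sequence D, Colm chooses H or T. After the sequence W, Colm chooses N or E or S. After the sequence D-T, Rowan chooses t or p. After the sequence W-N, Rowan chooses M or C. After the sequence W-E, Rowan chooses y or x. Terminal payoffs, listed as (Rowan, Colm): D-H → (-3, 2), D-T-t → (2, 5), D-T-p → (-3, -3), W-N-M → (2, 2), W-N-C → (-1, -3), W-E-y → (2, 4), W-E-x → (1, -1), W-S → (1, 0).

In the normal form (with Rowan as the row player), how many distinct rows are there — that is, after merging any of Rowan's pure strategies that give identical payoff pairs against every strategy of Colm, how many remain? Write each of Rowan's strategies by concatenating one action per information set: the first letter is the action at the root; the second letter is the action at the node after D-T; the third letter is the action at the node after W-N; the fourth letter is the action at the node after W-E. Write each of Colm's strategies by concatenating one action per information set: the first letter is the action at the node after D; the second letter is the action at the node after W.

6

Rowan has 16 pure strategies: DtMy, DtMx, DtCy, DtCx, DpMy, DpMx, DpCy, DpCx, WtMy, WtMx, WtCy, WtCx, WpMy, WpMx, WpCy, WpCx. Columns: HN, HE, HS, TN, TE, TS.
{DtMy, DtMx, DtCy, DtCx} → row (-3,2) (-3,2) (-3,2) (2,5) (2,5) (2,5)
{DpMy, DpMx, DpCy, DpCx} → row (-3,2) (-3,2) (-3,2) (-3,-3) (-3,-3) (-3,-3)
{WtMy, WpMy} → row (2,2) (2,4) (1,0) (2,2) (2,4) (1,0)
{WtMx, WpMx} → row (2,2) (1,-1) (1,0) (2,2) (1,-1) (1,0)
{WtCy, WpCy} → row (-1,-3) (2,4) (1,0) (-1,-3) (2,4) (1,0)
{WtCx, WpCx} → row (-1,-3) (1,-1) (1,0) (-1,-3) (1,-1) (1,0)
That's 6 distinct rows out of 16 strategies.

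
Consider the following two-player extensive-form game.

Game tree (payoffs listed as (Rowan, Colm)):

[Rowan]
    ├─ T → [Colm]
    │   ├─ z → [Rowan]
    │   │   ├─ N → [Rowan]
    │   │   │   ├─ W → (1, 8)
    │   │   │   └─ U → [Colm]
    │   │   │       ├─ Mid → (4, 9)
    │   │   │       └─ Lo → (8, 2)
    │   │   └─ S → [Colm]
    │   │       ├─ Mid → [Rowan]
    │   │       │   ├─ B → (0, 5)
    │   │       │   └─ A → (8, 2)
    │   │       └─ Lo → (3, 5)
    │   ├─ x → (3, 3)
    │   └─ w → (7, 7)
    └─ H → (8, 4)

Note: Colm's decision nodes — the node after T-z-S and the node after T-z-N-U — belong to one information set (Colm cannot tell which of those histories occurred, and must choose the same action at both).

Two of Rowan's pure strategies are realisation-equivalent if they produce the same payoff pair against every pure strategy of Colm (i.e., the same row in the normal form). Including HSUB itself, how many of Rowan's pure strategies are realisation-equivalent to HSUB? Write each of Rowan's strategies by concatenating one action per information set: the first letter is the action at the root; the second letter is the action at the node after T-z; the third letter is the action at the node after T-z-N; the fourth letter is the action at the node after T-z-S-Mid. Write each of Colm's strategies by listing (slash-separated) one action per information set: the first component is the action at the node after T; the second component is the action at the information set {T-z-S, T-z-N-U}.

Row for HSUB (columns z/Mid, z/Lo, x/Mid, x/Lo, w/Mid, w/Lo): (8,4) (8,4) (8,4) (8,4) (8,4) (8,4).
Under HSUB, Rowan's choice at the node after T-z and at the node after T-z-N and at the node after T-z-S-Mid can never be reached regardless of what Colm does, so varying those choices leaves every outcome unchanged.
Holding the reachable choices fixed and varying the unreachable ones freely already gives 2 × 2 × 2 = 8 equivalent strategies.
No other strategy reproduces this row, so those 8 are the full class: HNWB, HNWA, HNUB, HNUA, HSWB, HSWA, HSUB, HSUA.

8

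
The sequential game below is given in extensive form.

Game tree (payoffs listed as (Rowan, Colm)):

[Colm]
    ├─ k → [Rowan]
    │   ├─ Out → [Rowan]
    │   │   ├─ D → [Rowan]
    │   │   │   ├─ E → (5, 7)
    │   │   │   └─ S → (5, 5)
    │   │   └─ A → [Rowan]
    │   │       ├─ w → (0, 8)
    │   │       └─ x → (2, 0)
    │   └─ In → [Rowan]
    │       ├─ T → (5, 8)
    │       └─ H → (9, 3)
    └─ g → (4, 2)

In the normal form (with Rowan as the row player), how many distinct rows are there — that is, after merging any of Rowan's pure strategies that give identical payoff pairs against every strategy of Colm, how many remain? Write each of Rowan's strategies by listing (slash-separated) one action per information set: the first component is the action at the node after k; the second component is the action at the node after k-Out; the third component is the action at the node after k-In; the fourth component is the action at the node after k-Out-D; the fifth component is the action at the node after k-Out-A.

Rowan has 32 pure strategies: Out/D/T/E/w, Out/D/T/E/x, Out/D/T/S/w, Out/D/T/S/x, Out/D/H/E/w, Out/D/H/E/x, Out/D/H/S/w, Out/D/H/S/x, Out/A/T/E/w, Out/A/T/E/x, Out/A/T/S/w, Out/A/T/S/x, Out/A/H/E/w, Out/A/H/E/x, Out/A/H/S/w, Out/A/H/S/x, In/D/T/E/w, In/D/T/E/x, In/D/T/S/w, In/D/T/S/x, In/D/H/E/w, In/D/H/E/x, In/D/H/S/w, In/D/H/S/x, In/A/T/E/w, In/A/T/E/x, In/A/T/S/w, In/A/T/S/x, In/A/H/E/w, In/A/H/E/x, In/A/H/S/w, In/A/H/S/x. Columns: k, g.
{Out/D/T/E/w, Out/D/T/E/x, Out/D/H/E/w, Out/D/H/E/x} → row (5,7) (4,2)
{Out/D/T/S/w, Out/D/T/S/x, Out/D/H/S/w, Out/D/H/S/x} → row (5,5) (4,2)
{Out/A/T/E/w, Out/A/T/S/w, Out/A/H/E/w, Out/A/H/S/w} → row (0,8) (4,2)
{Out/A/T/E/x, Out/A/T/S/x, Out/A/H/E/x, Out/A/H/S/x} → row (2,0) (4,2)
{In/D/T/E/w, In/D/T/E/x, In/D/T/S/w, In/D/T/S/x, In/A/T/E/w, In/A/T/E/x, In/A/T/S/w, In/A/T/S/x} → row (5,8) (4,2)
{In/D/H/E/w, In/D/H/E/x, In/D/H/S/w, In/D/H/S/x, In/A/H/E/w, In/A/H/E/x, In/A/H/S/w, In/A/H/S/x} → row (9,3) (4,2)
That's 6 distinct rows out of 32 strategies.

6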